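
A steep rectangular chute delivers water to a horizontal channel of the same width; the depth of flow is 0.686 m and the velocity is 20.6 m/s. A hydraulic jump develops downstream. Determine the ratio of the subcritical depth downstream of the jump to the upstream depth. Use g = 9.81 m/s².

Fr₁ = V₁/√(g·y₁) = 20.6/√(9.81×0.686) = 7.94.
Bélanger equation: y₂/y₁ = ½[√(1 + 8Fr₁²) − 1] = ½[√505.5 − 1] = 10.7.

y₂/y₁ = 10.7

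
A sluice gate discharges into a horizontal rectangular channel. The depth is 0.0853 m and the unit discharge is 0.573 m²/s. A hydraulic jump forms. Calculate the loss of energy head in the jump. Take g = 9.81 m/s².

V₁ = q/y₁ = 0.573/0.0853 = 6.72 m/s. Fr₁ = V₁/√(g·y₁) = 6.72/√(9.81×0.0853) = 7.34.
From the momentum equation for a rectangular channel, y₂/y₁ = ½[√(1 + 8Fr₁²) − 1] = ½[√432.4 − 1] = 9.90.
y₂ = 9.90 × 0.0853 = 0.844 m.
Head loss: ΔE = (y₂ − y₁)³/(4y₁y₂) = (0.844 − 0.0853)³/(4×0.0853×0.844) = 0.437/0.288 = 1.52 m.

ΔE = 1.52 m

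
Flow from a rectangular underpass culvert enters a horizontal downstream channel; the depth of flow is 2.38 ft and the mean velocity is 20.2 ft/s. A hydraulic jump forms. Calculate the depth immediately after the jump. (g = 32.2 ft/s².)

Fr₁ = V₁/√(g·y₁) = 20.2/√(32.2×2.38) = 2.31.
Conjugate-depth relation: y₂/y₁ = ½[√(1 + 8Fr₁²) − 1] = ½[√43.60 − 1] = 2.80.
y₂ = 2.80 × 2.38 = 6.67 ft.

y₂ = 6.67 ft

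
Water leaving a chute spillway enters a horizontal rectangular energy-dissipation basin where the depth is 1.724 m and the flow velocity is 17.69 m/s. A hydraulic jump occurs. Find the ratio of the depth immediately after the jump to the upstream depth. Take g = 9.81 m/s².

Fr₁ = V₁/√(g·y₁) = 17.69/√(9.81×1.724) = 4.302.
Sequent-depth ratio: y₂/y₁ = ½[√(1 + 8Fr₁²) − 1] = ½[√149.03 − 1] = 5.604.

y₂/y₁ = 5.604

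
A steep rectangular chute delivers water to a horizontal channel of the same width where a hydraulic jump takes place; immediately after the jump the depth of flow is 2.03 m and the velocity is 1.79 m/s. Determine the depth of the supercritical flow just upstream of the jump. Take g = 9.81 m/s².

y₁ = 0.520 m

Fr₂ = V₂/√(g·y₂) = 1.79/√(9.81×2.03) = 0.401.
Applying the sequent-depth relation in reverse, y₁/y₂ = ½[√(1 + 8Fr₂²) − 1] = ½[√2.287 − 1] = 0.256.
y₁ = 0.256 × 2.03 = 0.520 m.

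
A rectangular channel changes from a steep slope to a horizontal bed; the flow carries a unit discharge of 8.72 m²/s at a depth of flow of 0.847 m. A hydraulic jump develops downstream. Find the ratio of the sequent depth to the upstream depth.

y₂/y₁ = 4.58

V₁ = q/y₁ = 8.72/0.847 = 10.3 m/s. Fr₁ = V₁/√(g·y₁) = 10.3/√(9.81×0.847) = 3.57.
From the momentum equation for a rectangular channel, y₂/y₁ = ½[√(1 + 8Fr₁²) − 1] = ½[√103.0 − 1] = 4.58.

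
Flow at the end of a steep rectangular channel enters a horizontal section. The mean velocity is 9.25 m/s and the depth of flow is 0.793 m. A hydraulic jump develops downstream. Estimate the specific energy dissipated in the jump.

Fr₁ = V₁/√(g·y₁) = 9.25/√(9.81×0.793) = 3.32.
Sequent-depth ratio: y₂/y₁ = ½[√(1 + 8Fr₁²) − 1] = ½[√88.99 − 1] = 4.22.
y₂ = 4.22 × 0.793 = 3.34 m.
q = V₁·y₁ = 9.25 × 0.793 = 7.34 m²/s. V₂ = q/y₂ = 7.34/3.34 = 2.19 m/s. E₁ = y₁ + V₁²/2g = 5.15 m; E₂ = y₂ + V₂²/2g = 3.59 m. ΔE = E₁ − E₂ = 1.56 m.

ΔE = 1.56 m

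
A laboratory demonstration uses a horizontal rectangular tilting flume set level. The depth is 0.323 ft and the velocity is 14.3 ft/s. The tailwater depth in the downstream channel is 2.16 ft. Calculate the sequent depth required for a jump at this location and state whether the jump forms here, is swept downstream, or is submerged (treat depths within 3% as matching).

y₂ = 1.87 ft; the jump is submerged

Fr₁ = V₁/√(g·y₁) = 14.3/√(32.2×0.323) = 4.43.
From the momentum equation for a rectangular channel, y₂/y₁ = ½[√(1 + 8Fr₁²) − 1] = ½[√158.3 − 1] = 5.79.
y₂ = 5.79 × 0.323 = 1.87 ft.
Tailwater y_tw = 2.16 ft: y_tw > y₂, so the jump is submerged.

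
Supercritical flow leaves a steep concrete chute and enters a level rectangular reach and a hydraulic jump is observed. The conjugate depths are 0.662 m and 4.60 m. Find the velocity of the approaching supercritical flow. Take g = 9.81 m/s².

V₁ = 13.4 m/s

For a rectangular channel the momentum equation gives q² = ½·g·y₁·y₂·(y₁ + y₂) = ½×9.81×0.662×4.60×5.26 = 78.6.
q = √78.6 = 8.87 m²/s.
V₁ = q/y₁ = 8.87/0.662 = 13.4 m/s.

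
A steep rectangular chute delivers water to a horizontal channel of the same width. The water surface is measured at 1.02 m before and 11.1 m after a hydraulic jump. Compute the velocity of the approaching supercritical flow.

For a rectangular channel the momentum equation gives q² = ½·g·y₁·y₂·(y₁ + y₂) = ½×9.81×1.02×11.1×12.1 = 673.
q = √673 = 25.9 m²/s.
V₁ = q/y₁ = 25.9/1.02 = 25.4 m/s.

V₁ = 25.4 m/s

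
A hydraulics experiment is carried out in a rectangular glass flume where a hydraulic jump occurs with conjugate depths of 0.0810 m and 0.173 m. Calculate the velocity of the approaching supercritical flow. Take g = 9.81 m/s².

For a rectangular channel the momentum equation gives q² = ½·g·y₁·y₂·(y₁ + y₂) = ½×9.81×0.0810×0.173×0.254 = 0.0175.
q = √0.0175 = 0.132 m²/s.
V₁ = q/y₁ = 0.132/0.0810 = 1.63 m/s.

V₁ = 1.63 m/s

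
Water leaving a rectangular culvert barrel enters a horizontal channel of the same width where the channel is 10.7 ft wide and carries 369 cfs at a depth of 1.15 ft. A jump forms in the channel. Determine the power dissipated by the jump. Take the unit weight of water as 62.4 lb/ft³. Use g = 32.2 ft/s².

q = Q/b = 369/10.7 = 34.5 ft²/s; V₁ = q/y₁ = 30.0 ft/s. Fr₁ = V₁/√(g·y₁) = 4.93.
From the momentum equation for a rectangular channel, y₂/y₁ = ½[√(1 + 8Fr₁²) − 1] = ½[√195.3 − 1] = 6.49.
y₂ = 6.49 × 1.15 = 7.46 ft.
Head loss: ΔE = (y₂ − y₁)³/(4y₁y₂) = (7.46 − 1.15)³/(4×1.15×7.46) = 251/34.3 = 7.32 ft.
P = γ·Q·ΔE/550 = 62.4 × 369 × 7.32 / 550 = 307 hp.

P = 307 hp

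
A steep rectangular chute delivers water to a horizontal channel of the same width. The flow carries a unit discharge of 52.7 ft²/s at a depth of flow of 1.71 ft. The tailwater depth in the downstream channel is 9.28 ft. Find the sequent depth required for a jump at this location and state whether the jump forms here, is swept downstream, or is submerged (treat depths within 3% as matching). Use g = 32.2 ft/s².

y₂ = 9.23 ft; the jump forms here

V₁ = q/y₁ = 52.7/1.71 = 30.8 ft/s. Fr₁ = V₁/√(g·y₁) = 30.8/√(32.2×1.71) = 4.15.
By Bélanger, y₂/y₁ = ½[√(1 + 8Fr₁²) − 1] = ½[√139.0 − 1] = 5.39.
y₂ = 5.39 × 1.71 = 9.23 ft.
Tailwater y_tw = 9.28 ft: y_tw ≈ y₂, so the jump forms here.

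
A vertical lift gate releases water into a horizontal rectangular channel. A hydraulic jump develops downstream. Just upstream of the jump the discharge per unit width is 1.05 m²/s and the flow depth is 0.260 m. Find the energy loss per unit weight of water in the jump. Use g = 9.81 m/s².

ΔE = 0.197 m

V₁ = q/y₁ = 1.05/0.260 = 4.04 m/s. Fr₁ = V₁/√(g·y₁) = 4.04/√(9.81×0.260) = 2.53.
From the momentum equation for a rectangular channel, y₂/y₁ = ½[√(1 + 8Fr₁²) − 1] = ½[√52.15 − 1] = 3.11.
y₂ = 3.11 × 0.260 = 0.809 m.
Head loss: ΔE = (y₂ − y₁)³/(4y₁y₂) = (0.809 − 0.260)³/(4×0.260×0.809) = 0.165/0.841 = 0.197 m.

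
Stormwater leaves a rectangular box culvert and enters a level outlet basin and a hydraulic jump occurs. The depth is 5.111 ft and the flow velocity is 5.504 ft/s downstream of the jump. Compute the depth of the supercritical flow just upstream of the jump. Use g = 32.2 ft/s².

y₁ = 1.463 ft

Fr₂ = V₂/√(g·y₂) = 5.504/√(32.2×5.111) = 0.4290.
The Bélanger relation is symmetric: y₁/y₂ = ½[√(1 + 8Fr₂²) − 1] = ½[√2.4726 − 1] = 0.2862.
y₁ = 0.2862 × 5.111 = 1.463 ft.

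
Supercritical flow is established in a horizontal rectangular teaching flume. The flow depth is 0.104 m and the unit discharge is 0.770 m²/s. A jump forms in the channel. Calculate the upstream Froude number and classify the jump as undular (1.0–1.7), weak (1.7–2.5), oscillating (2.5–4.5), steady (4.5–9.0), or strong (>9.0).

V₁ = q/y₁ = 0.770/0.104 = 7.40 m/s. Fr₁ = V₁/√(g·y₁) = 7.40/√(9.81×0.104) = 7.33.
Fr₁ = 7.33 lies in the steady range.

Fr₁ = 7.33; steady jump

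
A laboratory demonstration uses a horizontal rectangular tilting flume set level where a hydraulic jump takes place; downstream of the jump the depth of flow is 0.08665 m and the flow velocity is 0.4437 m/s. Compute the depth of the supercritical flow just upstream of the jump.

y₁ = 0.02985 m

Fr₂ = V₂/√(g·y₂) = 0.4437/√(9.81×0.08665) = 0.4812.
The Bélanger relation is symmetric: y₁/y₂ = ½[√(1 + 8Fr₂²) − 1] = ½[√2.8528 − 1] = 0.3445.
y₁ = 0.3445 × 0.08665 = 0.02985 m.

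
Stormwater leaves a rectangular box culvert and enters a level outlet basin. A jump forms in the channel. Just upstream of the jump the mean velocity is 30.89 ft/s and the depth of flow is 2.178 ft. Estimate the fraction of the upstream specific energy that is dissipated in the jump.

Fr₁ = V₁/√(g·y₁) = 30.89/√(32.2×2.178) = 3.689.
Bélanger equation: y₂/y₁ = ½[√(1 + 8Fr₁²) − 1] = ½[√109.85 − 1] = 4.740.
y₂ = 4.740 × 2.178 = 10.32 ft.
E₁ = y₁ + V₁²/2g = 16.99 ft. ΔE = (y₂ − y₁)³/(4y₁y₂) = 6.011 ft. ΔE/E₁ = 6.011/16.99 = 0.354.

ΔE/E₁ = 0.354 (35.4%)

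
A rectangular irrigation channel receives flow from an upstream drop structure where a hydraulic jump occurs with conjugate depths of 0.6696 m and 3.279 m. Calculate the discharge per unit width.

q = 6.521 m²/s

For a rectangular channel the momentum equation gives q² = ½·g·y₁·y₂·(y₁ + y₂) = ½×9.81×0.6696×3.279×3.949 = 42.52.
q = √42.52 = 6.521 m²/s.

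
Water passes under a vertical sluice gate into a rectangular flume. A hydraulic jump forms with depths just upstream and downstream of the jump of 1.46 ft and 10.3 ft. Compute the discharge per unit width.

q = 53.4 ft²/s

For a rectangular channel the momentum equation gives q² = ½·g·y₁·y₂·(y₁ + y₂) = ½×32.2×1.46×10.3×11.8 = 2847.
q = √2847 = 53.4 ft²/s.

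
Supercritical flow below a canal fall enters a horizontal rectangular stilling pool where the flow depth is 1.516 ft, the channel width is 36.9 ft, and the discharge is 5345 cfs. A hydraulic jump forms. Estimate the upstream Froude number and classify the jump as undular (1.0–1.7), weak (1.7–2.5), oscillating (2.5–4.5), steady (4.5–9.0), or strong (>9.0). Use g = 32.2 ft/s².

Fr₁ = 13.68; strong jump

q = Q/b = 5345/36.9 = 144.9 ft²/s; V₁ = q/y₁ = 95.55 ft/s. Fr₁ = V₁/√(g·y₁) = 13.68.
Fr₁ = 13.68 lies in the strong range.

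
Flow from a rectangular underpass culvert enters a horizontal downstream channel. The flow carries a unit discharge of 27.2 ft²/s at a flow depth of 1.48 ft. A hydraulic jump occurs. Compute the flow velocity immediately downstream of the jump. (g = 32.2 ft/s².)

V₂ = 5.57 ft/s

V₁ = q/y₁ = 27.2/1.48 = 18.4 ft/s. Fr₁ = V₁/√(g·y₁) = 18.4/√(32.2×1.48) = 2.66.
From the momentum equation for a rectangular channel, y₂/y₁ = ½[√(1 + 8Fr₁²) − 1] = ½[√57.70 − 1] = 3.30.
y₂ = 3.30 × 1.48 = 4.88 ft.
V₂ = q/y₂ = 27.2/4.88 = 5.57 ft/s.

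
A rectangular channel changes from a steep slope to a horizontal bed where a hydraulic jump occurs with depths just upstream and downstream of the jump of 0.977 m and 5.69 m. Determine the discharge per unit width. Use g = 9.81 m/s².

For a rectangular channel the momentum equation gives q² = ½·g·y₁·y₂·(y₁ + y₂) = ½×9.81×0.977×5.69×6.67 = 182.
q = √182 = 13.5 m²/s.

q = 13.5 m²/s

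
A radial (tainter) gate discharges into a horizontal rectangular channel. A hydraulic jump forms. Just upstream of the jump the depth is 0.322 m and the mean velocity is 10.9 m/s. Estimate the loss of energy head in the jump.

Fr₁ = V₁/√(g·y₁) = 10.9/√(9.81×0.322) = 6.13.
By Bélanger, y₂/y₁ = ½[√(1 + 8Fr₁²) − 1] = ½[√301.9 − 1] = 8.19.
y₂ = 8.19 × 0.322 = 2.64 m.
q = V₁·y₁ = 10.9 × 0.322 = 3.51 m²/s. V₂ = q/y₂ = 3.51/2.64 = 1.33 m/s. E₁ = y₁ + V₁²/2g = 6.38 m; E₂ = y₂ + V₂²/2g = 2.73 m. ΔE = E₁ − E₂ = 3.65 m.

ΔE = 3.65 m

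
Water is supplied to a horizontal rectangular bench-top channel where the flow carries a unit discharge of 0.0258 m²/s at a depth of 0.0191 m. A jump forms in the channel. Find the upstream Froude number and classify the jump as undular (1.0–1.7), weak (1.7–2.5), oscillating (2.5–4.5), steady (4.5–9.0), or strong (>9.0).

V₁ = q/y₁ = 0.0258/0.0191 = 1.35 m/s. Fr₁ = V₁/√(g·y₁) = 1.35/√(9.81×0.0191) = 3.12.
Fr₁ = 3.12 lies in the oscillating range.

Fr₁ = 3.12; oscillating jump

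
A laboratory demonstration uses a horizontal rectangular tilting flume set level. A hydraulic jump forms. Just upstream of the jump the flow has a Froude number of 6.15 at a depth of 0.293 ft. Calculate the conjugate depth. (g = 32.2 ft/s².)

Fr₁ = 6.15 (given).
From the momentum equation for a rectangular channel, y₂/y₁ = ½[√(1 + 8Fr₁²) − 1] = ½[√303.6 − 1] = 8.21.
y₂ = 8.21 × 0.293 = 2.41 ft.

y₂ = 2.41 ft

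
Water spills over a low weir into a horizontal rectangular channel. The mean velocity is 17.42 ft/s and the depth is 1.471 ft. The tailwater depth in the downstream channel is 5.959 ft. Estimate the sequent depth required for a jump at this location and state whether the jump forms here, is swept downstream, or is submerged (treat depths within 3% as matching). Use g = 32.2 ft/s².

Fr₁ = V₁/√(g·y₁) = 17.42/√(32.2×1.471) = 2.531.
Conjugate-depth relation: y₂/y₁ = ½[√(1 + 8Fr₁²) − 1] = ½[√52.253 − 1] = 3.114.
y₂ = 3.114 × 1.471 = 4.581 ft.
Tailwater y_tw = 5.959 ft: y_tw > y₂, so the jump is submerged.

y₂ = 4.581 ft; the jump is submerged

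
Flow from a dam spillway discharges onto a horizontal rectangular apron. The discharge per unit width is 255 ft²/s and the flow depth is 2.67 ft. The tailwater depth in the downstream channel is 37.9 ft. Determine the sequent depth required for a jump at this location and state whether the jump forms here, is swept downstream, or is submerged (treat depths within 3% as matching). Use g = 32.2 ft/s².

V₁ = q/y₁ = 255/2.67 = 95.5 ft/s. Fr₁ = V₁/√(g·y₁) = 95.5/√(32.2×2.67) = 10.3.
From the momentum equation for a rectangular channel, y₂/y₁ = ½[√(1 + 8Fr₁²) − 1] = ½[√849.8 − 1] = 14.1.
y₂ = 14.1 × 2.67 = 37.6 ft.
Tailwater y_tw = 37.9 ft: y_tw ≈ y₂, so the jump forms here.

y₂ = 37.6 ft; the jump forms here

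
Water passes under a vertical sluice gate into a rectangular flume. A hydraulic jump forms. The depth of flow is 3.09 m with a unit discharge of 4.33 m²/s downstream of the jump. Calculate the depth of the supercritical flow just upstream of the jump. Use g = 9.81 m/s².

y₁ = 0.359 m

V₂ = q/y₂ = 4.33/3.09 = 1.40 m/s; Fr₂ = V₂/√(g·y₂) = 0.255.
Since the conjugate-depth ratio holds either way, y₁/y₂ = ½[√(1 + 8Fr₂²) − 1] = ½[√1.518 − 1] = 0.116.
y₁ = 0.116 × 3.09 = 0.359 m.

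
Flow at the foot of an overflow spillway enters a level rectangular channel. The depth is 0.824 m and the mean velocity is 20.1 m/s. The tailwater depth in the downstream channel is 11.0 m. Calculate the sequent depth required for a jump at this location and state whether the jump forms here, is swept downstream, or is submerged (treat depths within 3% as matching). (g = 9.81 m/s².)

y₂ = 7.84 m; the jump is submerged

Fr₁ = V₁/√(g·y₁) = 20.1/√(9.81×0.824) = 7.07.
Conjugate-depth relation: y₂/y₁ = ½[√(1 + 8Fr₁²) − 1] = ½[√400.8 − 1] = 9.51.
y₂ = 9.51 × 0.824 = 7.84 m.
Tailwater y_tw = 11.0 m: y_tw > y₂, so the jump is submerged.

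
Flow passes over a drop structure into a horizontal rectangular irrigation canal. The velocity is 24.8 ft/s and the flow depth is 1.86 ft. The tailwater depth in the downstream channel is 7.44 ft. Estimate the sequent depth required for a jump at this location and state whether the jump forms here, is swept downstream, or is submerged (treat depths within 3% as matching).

Fr₁ = V₁/√(g·y₁) = 24.8/√(32.2×1.86) = 3.20.
From the momentum equation for a rectangular channel, y₂/y₁ = ½[√(1 + 8Fr₁²) − 1] = ½[√83.15 − 1] = 4.06.
y₂ = 4.06 × 1.86 = 7.55 ft.
Tailwater y_tw = 7.44 ft: y_tw ≈ y₂, so the jump forms here.

y₂ = 7.55 ft; the jump forms here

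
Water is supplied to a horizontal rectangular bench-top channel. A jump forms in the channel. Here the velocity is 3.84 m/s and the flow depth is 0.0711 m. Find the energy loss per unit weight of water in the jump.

Fr₁ = V₁/√(g·y₁) = 3.84/√(9.81×0.0711) = 4.60.
Conjugate-depth relation: y₂/y₁ = ½[√(1 + 8Fr₁²) − 1] = ½[√170.1 − 1] = 6.02.
y₂ = 6.02 × 0.0711 = 0.428 m.
Head loss: ΔE = (y₂ − y₁)³/(4y₁y₂) = (0.428 − 0.0711)³/(4×0.0711×0.428) = 0.0455/0.122 = 0.374 m.

ΔE = 0.374 m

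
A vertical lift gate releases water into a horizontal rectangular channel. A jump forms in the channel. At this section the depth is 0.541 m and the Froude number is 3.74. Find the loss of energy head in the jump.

ΔE = 1.56 m

Fr₁ = 3.74 (given).
Sequent-depth ratio: y₂/y₁ = ½[√(1 + 8Fr₁²) − 1] = ½[√112.9 − 1] = 4.81.
y₂ = 4.81 × 0.541 = 2.60 m.
Head loss: ΔE = (y₂ − y₁)³/(4y₁y₂) = (2.60 − 0.541)³/(4×0.541×2.60) = 8.78/5.63 = 1.56 m.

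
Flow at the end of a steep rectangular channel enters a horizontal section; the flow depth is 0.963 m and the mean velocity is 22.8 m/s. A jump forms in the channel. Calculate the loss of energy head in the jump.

ΔE = 17.6 m

Fr₁ = V₁/√(g·y₁) = 22.8/√(9.81×0.963) = 7.42.
Conjugate-depth relation: y₂/y₁ = ½[√(1 + 8Fr₁²) − 1] = ½[√441.2 − 1] = 10.0.
y₂ = 10.0 × 0.963 = 9.63 m.
Head loss: ΔE = (y₂ − y₁)³/(4y₁y₂) = (9.63 − 0.963)³/(4×0.963×9.63) = 652/37.1 = 17.6 m.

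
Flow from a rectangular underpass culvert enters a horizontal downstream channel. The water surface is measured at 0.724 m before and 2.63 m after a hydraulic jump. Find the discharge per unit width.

For a rectangular channel the momentum equation gives q² = ½·g·y₁·y₂·(y₁ + y₂) = ½×9.81×0.724×2.63×3.35 = 31.3.
q = √31.3 = 5.60 m²/s.

q = 5.60 m²/s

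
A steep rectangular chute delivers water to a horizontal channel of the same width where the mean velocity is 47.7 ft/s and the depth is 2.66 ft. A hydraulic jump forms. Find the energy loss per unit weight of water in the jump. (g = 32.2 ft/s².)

ΔE = 19.1 ft

Fr₁ = V₁/√(g·y₁) = 47.7/√(32.2×2.66) = 5.15.
Bélanger equation: y₂/y₁ = ½[√(1 + 8Fr₁²) − 1] = ½[√213.5 − 1] = 6.81.
y₂ = 6.81 × 2.66 = 18.1 ft.
q = V₁·y₁ = 47.7 × 2.66 = 127 ft²/s. V₂ = q/y₂ = 127/18.1 = 7.01 ft/s. E₁ = y₁ + V₁²/2g = 38.0 ft; E₂ = y₂ + V₂²/2g = 18.9 ft. ΔE = E₁ − E₂ = 19.1 ft.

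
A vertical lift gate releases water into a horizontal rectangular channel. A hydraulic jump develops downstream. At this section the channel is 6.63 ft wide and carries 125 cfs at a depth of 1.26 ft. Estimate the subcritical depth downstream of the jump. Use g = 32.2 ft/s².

y₂ = 3.60 ft

q = Q/b = 125/6.63 = 18.9 ft²/s; V₁ = q/y₁ = 15.0 ft/s. Fr₁ = V₁/√(g·y₁) = 2.35.
Bélanger equation: y₂/y₁ = ½[√(1 + 8Fr₁²) − 1] = ½[√45.15 − 1] = 2.86.
y₂ = 2.86 × 1.26 = 3.60 ft.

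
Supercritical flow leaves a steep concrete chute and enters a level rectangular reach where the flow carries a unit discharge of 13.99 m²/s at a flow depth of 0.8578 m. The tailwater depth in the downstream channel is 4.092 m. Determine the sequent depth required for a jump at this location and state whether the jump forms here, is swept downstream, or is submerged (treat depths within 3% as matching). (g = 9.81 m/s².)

V₁ = q/y₁ = 13.99/0.8578 = 16.31 m/s. Fr₁ = V₁/√(g·y₁) = 16.31/√(9.81×0.8578) = 5.622.
Sequent-depth ratio: y₂/y₁ = ½[√(1 + 8Fr₁²) − 1] = ½[√253.87 − 1] = 7.467.
y₂ = 7.467 × 0.8578 = 6.405 m.
Tailwater y_tw = 4.092 m: y_tw < y₂, so the jump is swept downstream.

y₂ = 6.405 m; the jump is swept downstream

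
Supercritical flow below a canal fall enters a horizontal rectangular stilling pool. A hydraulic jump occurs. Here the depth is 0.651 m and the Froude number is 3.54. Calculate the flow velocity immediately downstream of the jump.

Fr₁ = 3.54 (given).
Sequent-depth ratio: y₂/y₁ = ½[√(1 + 8Fr₁²) − 1] = ½[√101.3 − 1] = 4.53.
y₂ = 4.53 × 0.651 = 2.95 m.
V₁ = Fr₁·√(g·y₁) = 3.54×√(9.81×0.651) = 8.95 m/s; q = V₁·y₁ = 5.82 m²/s.
V₂ = q/y₂ = 5.82/2.95 = 1.97 m/s.

V₂ = 1.97 m/s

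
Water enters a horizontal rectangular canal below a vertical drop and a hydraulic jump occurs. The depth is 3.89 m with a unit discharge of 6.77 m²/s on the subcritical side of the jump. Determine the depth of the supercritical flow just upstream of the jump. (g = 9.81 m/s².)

V₂ = q/y₂ = 6.77/3.89 = 1.74 m/s; Fr₂ = V₂/√(g·y₂) = 0.282.
The Bélanger relation is symmetric: y₁/y₂ = ½[√(1 + 8Fr₂²) − 1] = ½[√1.635 − 1] = 0.139.
y₁ = 0.139 × 3.89 = 0.542 m.

y₁ = 0.542 m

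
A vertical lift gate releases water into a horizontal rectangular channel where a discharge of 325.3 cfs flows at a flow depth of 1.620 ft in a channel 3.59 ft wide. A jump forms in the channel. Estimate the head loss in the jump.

q = Q/b = 325.3/3.59 = 90.61 ft²/s; V₁ = q/y₁ = 55.93 ft/s. Fr₁ = V₁/√(g·y₁) = 7.744.
Bélanger equation: y₂/y₁ = ½[√(1 + 8Fr₁²) − 1] = ½[√480.81 − 1] = 10.46.
y₂ = 10.46 × 1.620 = 16.95 ft.
Head loss: ΔE = (y₂ − y₁)³/(4y₁y₂) = (16.95 − 1.620)³/(4×1.620×16.95) = 3604/109.8 = 32.81 ft.

ΔE = 32.81 ft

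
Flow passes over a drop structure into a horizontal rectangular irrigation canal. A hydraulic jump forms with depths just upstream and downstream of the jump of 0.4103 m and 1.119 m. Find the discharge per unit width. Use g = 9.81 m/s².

For a rectangular channel the momentum equation gives q² = ½·g·y₁·y₂·(y₁ + y₂) = ½×9.81×0.4103×1.119×1.529 = 3.444.
q = √3.444 = 1.856 m²/s.

q = 1.856 m²/s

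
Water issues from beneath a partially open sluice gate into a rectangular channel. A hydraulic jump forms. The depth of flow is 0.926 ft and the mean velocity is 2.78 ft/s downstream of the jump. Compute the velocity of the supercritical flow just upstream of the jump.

Fr₂ = V₂/√(g·y₂) = 2.78/√(32.2×0.926) = 0.509.
Applying the sequent-depth relation in reverse, y₁/y₂ = ½[√(1 + 8Fr₂²) − 1] = ½[√3.074 − 1] = 0.377.
y₁ = 0.377 × 0.926 = 0.349 ft.
V₁ = q/y₁ = 2.57/0.349 = 7.38 ft/s.

V₁ = 7.38 ft/s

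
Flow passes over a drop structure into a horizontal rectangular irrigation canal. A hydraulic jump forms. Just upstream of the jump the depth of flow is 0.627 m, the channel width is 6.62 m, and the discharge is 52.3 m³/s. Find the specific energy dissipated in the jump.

q = Q/b = 52.3/6.62 = 7.90 m²/s; V₁ = q/y₁ = 12.6 m/s. Fr₁ = V₁/√(g·y₁) = 5.08.
Conjugate-depth relation: y₂/y₁ = ½[√(1 + 8Fr₁²) − 1] = ½[√207.5 − 1] = 6.70.
y₂ = 6.70 × 0.627 = 4.20 m.
V₂ = q/y₂ = 7.90/4.20 = 1.88 m/s. E₁ = y₁ + V₁²/2g = 8.72 m; E₂ = y₂ + V₂²/2g = 4.38 m. ΔE = E₁ − E₂ = 4.34 m.

ΔE = 4.34 m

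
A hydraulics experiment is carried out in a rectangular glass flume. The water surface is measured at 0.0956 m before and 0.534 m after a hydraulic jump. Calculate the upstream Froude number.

For a rectangular channel the momentum equation gives q² = ½·g·y₁·y₂·(y₁ + y₂) = ½×9.81×0.0956×0.534×0.630 = 0.158.
q = √0.158 = 0.397 m²/s.
V₁ = q/y₁ = 4.15 m/s; Fr₁ = V₁/√(g·y₁) = 4.29.

Fr₁ = 4.29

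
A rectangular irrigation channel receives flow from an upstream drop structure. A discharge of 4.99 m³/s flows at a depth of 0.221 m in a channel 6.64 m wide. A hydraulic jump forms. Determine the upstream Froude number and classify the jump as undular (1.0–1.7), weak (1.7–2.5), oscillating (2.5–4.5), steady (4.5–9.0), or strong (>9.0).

q = Q/b = 4.99/6.64 = 0.752 m²/s; V₁ = q/y₁ = 3.40 m/s. Fr₁ = V₁/√(g·y₁) = 2.31.
Fr₁ = 2.31 lies in the weak range.

Fr₁ = 2.31; weak jump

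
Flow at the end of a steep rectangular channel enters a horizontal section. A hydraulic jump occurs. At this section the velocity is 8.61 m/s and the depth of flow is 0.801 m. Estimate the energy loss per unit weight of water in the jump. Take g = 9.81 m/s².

Fr₁ = V₁/√(g·y₁) = 8.61/√(9.81×0.801) = 3.07.
Sequent-depth ratio: y₂/y₁ = ½[√(1 + 8Fr₁²) − 1] = ½[√76.47 − 1] = 3.87.
y₂ = 3.87 × 0.801 = 3.10 m.
Head loss: ΔE = (y₂ − y₁)³/(4y₁y₂) = (3.10 − 0.801)³/(4×0.801×3.10) = 12.2/9.94 = 1.23 m.

ΔE = 1.23 m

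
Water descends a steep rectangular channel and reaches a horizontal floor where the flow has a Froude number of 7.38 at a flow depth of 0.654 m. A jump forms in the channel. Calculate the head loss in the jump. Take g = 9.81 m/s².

ΔE = 11.8 m

Fr₁ = 7.38 (given).
Sequent-depth ratio: y₂/y₁ = ½[√(1 + 8Fr₁²) − 1] = ½[√436.7 − 1] = 9.95.
y₂ = 9.95 × 0.654 = 6.51 m.
Head loss: ΔE = (y₂ − y₁)³/(4y₁y₂) = (6.51 − 0.654)³/(4×0.654×6.51) = 200/17.0 = 11.8 m.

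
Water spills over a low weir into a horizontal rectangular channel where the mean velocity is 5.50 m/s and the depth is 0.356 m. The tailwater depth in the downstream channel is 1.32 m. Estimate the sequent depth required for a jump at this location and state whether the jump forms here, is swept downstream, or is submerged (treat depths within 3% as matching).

y₂ = 1.31 m; the jump forms here

Fr₁ = V₁/√(g·y₁) = 5.50/√(9.81×0.356) = 2.94.
By Bélanger, y₂/y₁ = ½[√(1 + 8Fr₁²) − 1] = ½[√70.29 − 1] = 3.69.
y₂ = 3.69 × 0.356 = 1.31 m.
Tailwater y_tw = 1.32 m: y_tw ≈ y₂, so the jump forms here.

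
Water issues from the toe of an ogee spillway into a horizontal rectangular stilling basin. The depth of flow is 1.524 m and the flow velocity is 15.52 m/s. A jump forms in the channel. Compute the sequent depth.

Fr₁ = V₁/√(g·y₁) = 15.52/√(9.81×1.524) = 4.014.
From the momentum equation for a rectangular channel, y₂/y₁ = ½[√(1 + 8Fr₁²) − 1] = ½[√129.89 − 1] = 5.198.
y₂ = 5.198 × 1.524 = 7.922 m.

y₂ = 7.922 m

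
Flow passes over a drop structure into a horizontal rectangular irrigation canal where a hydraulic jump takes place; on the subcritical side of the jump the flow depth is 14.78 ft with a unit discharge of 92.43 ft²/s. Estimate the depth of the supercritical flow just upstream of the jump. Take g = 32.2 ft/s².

V₂ = q/y₂ = 92.43/14.78 = 6.254 ft/s; Fr₂ = V₂/√(g·y₂) = 0.2867.
Since the conjugate-depth ratio holds either way, y₁/y₂ = ½[√(1 + 8Fr₂²) − 1] = ½[√1.6574 − 1] = 0.1437.
y₁ = 0.1437 × 14.78 = 2.124 ft.

y₁ = 2.124 ft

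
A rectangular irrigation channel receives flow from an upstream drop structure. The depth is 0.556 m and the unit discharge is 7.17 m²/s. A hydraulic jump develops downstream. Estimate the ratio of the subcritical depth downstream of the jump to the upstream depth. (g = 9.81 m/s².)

V₁ = q/y₁ = 7.17/0.556 = 12.9 m/s. Fr₁ = V₁/√(g·y₁) = 12.9/√(9.81×0.556) = 5.52.
Bélanger equation: y₂/y₁ = ½[√(1 + 8Fr₁²) − 1] = ½[√244.9 − 1] = 7.32.

y₂/y₁ = 7.32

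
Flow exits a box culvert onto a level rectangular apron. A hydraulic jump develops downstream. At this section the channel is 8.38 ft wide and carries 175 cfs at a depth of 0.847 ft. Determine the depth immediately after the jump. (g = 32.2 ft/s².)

y₂ = 5.25 ft

q = Q/b = 175/8.38 = 20.9 ft²/s; V₁ = q/y₁ = 24.7 ft/s. Fr₁ = V₁/√(g·y₁) = 4.72.
Sequent-depth ratio: y₂/y₁ = ½[√(1 + 8Fr₁²) − 1] = ½[√179.3 − 1] = 6.20.
y₂ = 6.20 × 0.847 = 5.25 ft.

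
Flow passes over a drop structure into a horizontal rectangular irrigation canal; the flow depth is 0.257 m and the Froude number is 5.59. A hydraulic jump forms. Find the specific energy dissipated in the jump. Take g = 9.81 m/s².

Fr₁ = 5.59 (given).
From the momentum equation for a rectangular channel, y₂/y₁ = ½[√(1 + 8Fr₁²) − 1] = ½[√251.0 − 1] = 7.42.
y₂ = 7.42 × 0.257 = 1.91 m.
Head loss: ΔE = (y₂ − y₁)³/(4y₁y₂) = (1.91 − 0.257)³/(4×0.257×1.91) = 4.49/1.96 = 2.29 m.

ΔE = 2.29 m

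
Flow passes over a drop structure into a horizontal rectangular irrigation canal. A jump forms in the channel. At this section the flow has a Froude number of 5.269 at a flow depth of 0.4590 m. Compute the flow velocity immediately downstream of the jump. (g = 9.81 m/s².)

V₂ = 1.605 m/s

Fr₁ = 5.269 (given).
Conjugate-depth relation: y₂/y₁ = ½[√(1 + 8Fr₁²) − 1] = ½[√223.10 − 1] = 6.968.
y₂ = 6.968 × 0.4590 = 3.198 m.
V₁ = Fr₁·√(g·y₁) = 5.269×√(9.81×0.4590) = 11.18 m/s; q = V₁·y₁ = 5.132 m²/s.
V₂ = q/y₂ = 5.132/3.198 = 1.605 m/s.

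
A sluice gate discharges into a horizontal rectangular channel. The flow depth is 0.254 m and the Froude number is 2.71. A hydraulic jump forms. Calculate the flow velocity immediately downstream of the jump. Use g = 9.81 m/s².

Fr₁ = 2.71 (given).
By Bélanger, y₂/y₁ = ½[√(1 + 8Fr₁²) − 1] = ½[√59.75 − 1] = 3.36.
y₂ = 3.36 × 0.254 = 0.855 m.
V₁ = Fr₁·√(g·y₁) = 2.71×√(9.81×0.254) = 4.28 m/s; q = V₁·y₁ = 1.09 m²/s.
V₂ = q/y₂ = 1.09/0.855 = 1.27 m/s.

V₂ = 1.27 m/s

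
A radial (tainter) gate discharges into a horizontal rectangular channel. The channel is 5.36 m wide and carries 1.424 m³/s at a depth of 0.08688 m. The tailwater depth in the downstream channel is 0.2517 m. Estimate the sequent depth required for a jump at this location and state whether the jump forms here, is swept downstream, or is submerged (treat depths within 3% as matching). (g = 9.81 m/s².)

y₂ = 0.3658 m; the jump is swept downstream

q = Q/b = 1.424/5.36 = 0.2657 m²/s; V₁ = q/y₁ = 3.058 m/s. Fr₁ = V₁/√(g·y₁) = 3.312.
By Bélanger, y₂/y₁ = ½[√(1 + 8Fr₁²) − 1] = ½[√88.771 − 1] = 4.211.
y₂ = 4.211 × 0.08688 = 0.3658 m.
Tailwater y_tw = 0.2517 m: y_tw < y₂, so the jump is swept downstream.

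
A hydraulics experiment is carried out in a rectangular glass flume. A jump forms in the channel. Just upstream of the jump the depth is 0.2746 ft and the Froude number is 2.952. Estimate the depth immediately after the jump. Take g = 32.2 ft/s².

Fr₁ = 2.952 (given).
By Bélanger, y₂/y₁ = ½[√(1 + 8Fr₁²) − 1] = ½[√70.714 − 1] = 3.705.
y₂ = 3.705 × 0.2746 = 1.017 ft.

y₂ = 1.017 ft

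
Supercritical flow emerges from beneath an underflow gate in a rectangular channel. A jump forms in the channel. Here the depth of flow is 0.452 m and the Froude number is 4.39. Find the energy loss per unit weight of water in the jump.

ΔE = 2.09 m

Fr₁ = 4.39 (given).
By Bélanger, y₂/y₁ = ½[√(1 + 8Fr₁²) − 1] = ½[√155.2 − 1] = 5.73.
y₂ = 5.73 × 0.452 = 2.59 m.
Head loss: ΔE = (y₂ − y₁)³/(4y₁y₂) = (2.59 − 0.452)³/(4×0.452×2.59) = 9.76/4.68 = 2.09 m.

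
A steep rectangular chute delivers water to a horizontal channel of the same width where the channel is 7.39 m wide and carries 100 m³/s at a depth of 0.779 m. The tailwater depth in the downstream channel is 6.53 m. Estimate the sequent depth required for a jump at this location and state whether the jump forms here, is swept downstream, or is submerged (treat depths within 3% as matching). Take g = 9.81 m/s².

y₂ = 6.54 m; the jump forms here

q = Q/b = 100/7.39 = 13.5 m²/s; V₁ = q/y₁ = 17.4 m/s. Fr₁ = V₁/√(g·y₁) = 6.28.
Bélanger equation: y₂/y₁ = ½[√(1 + 8Fr₁²) − 1] = ½[√316.9 − 1] = 8.40.
y₂ = 8.40 × 0.779 = 6.54 m.
Tailwater y_tw = 6.53 m: y_tw ≈ y₂, so the jump forms here.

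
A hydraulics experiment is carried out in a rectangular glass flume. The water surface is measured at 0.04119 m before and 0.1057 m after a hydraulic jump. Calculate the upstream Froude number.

For a rectangular channel the momentum equation gives q² = ½·g·y₁·y₂·(y₁ + y₂) = ½×9.81×0.04119×0.1057×0.1469 = 0.003137.
q = √0.003137 = 0.05601 m²/s.
V₁ = q/y₁ = 1.360 m/s; Fr₁ = V₁/√(g·y₁) = 2.139.

Fr₁ = 2.139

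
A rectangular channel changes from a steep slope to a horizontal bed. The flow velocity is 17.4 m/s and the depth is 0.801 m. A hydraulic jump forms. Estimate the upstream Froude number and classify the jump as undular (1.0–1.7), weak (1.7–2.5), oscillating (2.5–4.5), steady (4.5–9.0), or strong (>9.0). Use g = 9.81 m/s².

Fr₁ = V₁/√(g·y₁) = 17.4/√(9.81×0.801) = 6.21.
Fr₁ = 6.21 lies in the steady range.

Fr₁ = 6.21; steady jump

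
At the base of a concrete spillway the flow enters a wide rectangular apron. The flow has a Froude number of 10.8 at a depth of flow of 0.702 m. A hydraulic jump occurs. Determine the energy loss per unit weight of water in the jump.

Fr₁ = 10.8 (given).
By Bélanger, y₂/y₁ = ½[√(1 + 8Fr₁²) − 1] = ½[√934.1 − 1] = 14.8.
y₂ = 14.8 × 0.702 = 10.4 m.
V₁ = Fr₁·√(g·y₁) = 10.8×√(9.81×0.702) = 28.3 m/s; q = V₁·y₁ = 19.9 m²/s. V₂ = q/y₂ = 19.9/10.4 = 1.92 m/s. E₁ = y₁ + V₁²/2g = 41.6 m; E₂ = y₂ + V₂²/2g = 10.6 m. ΔE = E₁ − E₂ = 31.1 m.

ΔE = 31.1 m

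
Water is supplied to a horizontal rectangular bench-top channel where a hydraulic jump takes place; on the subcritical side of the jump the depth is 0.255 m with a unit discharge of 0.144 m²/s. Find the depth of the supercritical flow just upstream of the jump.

y₁ = 0.0537 m

V₂ = q/y₂ = 0.144/0.255 = 0.565 m/s; Fr₂ = V₂/√(g·y₂) = 0.357.
Applying the sequent-depth relation in reverse, y₁/y₂ = ½[√(1 + 8Fr₂²) − 1] = ½[√2.020 − 1] = 0.211.
y₁ = 0.211 × 0.255 = 0.0537 m.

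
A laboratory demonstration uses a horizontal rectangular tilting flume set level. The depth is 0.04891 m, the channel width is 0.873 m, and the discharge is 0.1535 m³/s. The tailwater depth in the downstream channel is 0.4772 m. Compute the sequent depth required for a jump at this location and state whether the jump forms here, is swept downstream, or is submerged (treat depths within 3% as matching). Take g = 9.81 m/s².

y₂ = 0.3354 m; the jump is submerged

q = Q/b = 0.1535/0.873 = 0.1758 m²/s; V₁ = q/y₁ = 3.595 m/s. Fr₁ = V₁/√(g·y₁) = 5.190.
Conjugate-depth relation: y₂/y₁ = ½[√(1 + 8Fr₁²) − 1] = ½[√216.48 − 1] = 6.857.
y₂ = 6.857 × 0.04891 = 0.3354 m.
Tailwater y_tw = 0.4772 m: y_tw > y₂, so the jump is submerged.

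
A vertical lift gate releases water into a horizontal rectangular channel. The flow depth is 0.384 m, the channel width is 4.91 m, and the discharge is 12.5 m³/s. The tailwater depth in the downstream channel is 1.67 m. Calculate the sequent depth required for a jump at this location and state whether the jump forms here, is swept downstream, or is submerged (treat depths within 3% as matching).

q = Q/b = 12.5/4.91 = 2.55 m²/s; V₁ = q/y₁ = 6.63 m/s. Fr₁ = V₁/√(g·y₁) = 3.42.
Bélanger equation: y₂/y₁ = ½[√(1 + 8Fr₁²) − 1] = ½[√94.34 − 1] = 4.36.
y₂ = 4.36 × 0.384 = 1.67 m.
Tailwater y_tw = 1.67 m: y_tw ≈ y₂, so the jump forms here.

y₂ = 1.67 m; the jump forms here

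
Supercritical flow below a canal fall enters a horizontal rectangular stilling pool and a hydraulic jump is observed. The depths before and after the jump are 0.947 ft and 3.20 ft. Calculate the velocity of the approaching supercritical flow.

For a rectangular channel the momentum equation gives q² = ½·g·y₁·y₂·(y₁ + y₂) = ½×32.2×0.947×3.20×4.15 = 202.
q = √202 = 14.2 ft²/s.
V₁ = q/y₁ = 14.2/0.947 = 15.0 ft/s.

V₁ = 15.0 ft/s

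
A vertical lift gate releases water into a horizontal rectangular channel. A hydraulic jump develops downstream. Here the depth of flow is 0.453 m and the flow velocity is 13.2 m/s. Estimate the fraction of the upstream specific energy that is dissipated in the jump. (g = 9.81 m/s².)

ΔE/E₁ = 0.580 (58.0%)

Fr₁ = V₁/√(g·y₁) = 13.2/√(9.81×0.453) = 6.26.
Sequent-depth ratio: y₂/y₁ = ½[√(1 + 8Fr₁²) − 1] = ½[√314.7 − 1] = 8.37.
y₂ = 8.37 × 0.453 = 3.79 m.
E₁ = y₁ + V₁²/2g = 9.33 m. ΔE = (y₂ − y₁)³/(4y₁y₂) = 5.42 m. ΔE/E₁ = 5.42/9.33 = 0.580.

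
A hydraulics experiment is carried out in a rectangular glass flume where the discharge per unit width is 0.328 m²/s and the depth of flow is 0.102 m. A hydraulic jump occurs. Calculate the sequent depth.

y₂ = 0.416 m

V₁ = q/y₁ = 0.328/0.102 = 3.22 m/s. Fr₁ = V₁/√(g·y₁) = 3.22/√(9.81×0.102) = 3.21.
Bélanger equation: y₂/y₁ = ½[√(1 + 8Fr₁²) − 1] = ½[√83.67 − 1] = 4.07.
y₂ = 4.07 × 0.102 = 0.416 m.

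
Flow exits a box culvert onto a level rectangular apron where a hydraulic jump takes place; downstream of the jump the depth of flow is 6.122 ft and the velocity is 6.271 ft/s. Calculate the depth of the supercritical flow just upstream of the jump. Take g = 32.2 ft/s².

y₁ = 1.871 ft

Fr₂ = V₂/√(g·y₂) = 6.271/√(32.2×6.122) = 0.4466.
Applying the sequent-depth relation in reverse, y₁/y₂ = ½[√(1 + 8Fr₂²) − 1] = ½[√2.5959 − 1] = 0.3056.
y₁ = 0.3056 × 6.122 = 1.871 ft.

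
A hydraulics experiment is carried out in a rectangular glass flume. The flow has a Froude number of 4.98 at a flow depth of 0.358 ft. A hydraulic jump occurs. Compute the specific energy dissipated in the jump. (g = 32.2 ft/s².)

Fr₁ = 4.98 (given).
Conjugate-depth relation: y₂/y₁ = ½[√(1 + 8Fr₁²) − 1] = ½[√199.4 − 1] = 6.56.
y₂ = 6.56 × 0.358 = 2.35 ft.
V₁ = Fr₁·√(g·y₁) = 4.98×√(32.2×0.358) = 16.9 ft/s; q = V₁·y₁ = 6.05 ft²/s. V₂ = q/y₂ = 6.05/2.35 = 2.58 ft/s. E₁ = y₁ + V₁²/2g = 4.80 ft; E₂ = y₂ + V₂²/2g = 2.45 ft. ΔE = E₁ − E₂ = 2.35 ft.

ΔE = 2.35 ft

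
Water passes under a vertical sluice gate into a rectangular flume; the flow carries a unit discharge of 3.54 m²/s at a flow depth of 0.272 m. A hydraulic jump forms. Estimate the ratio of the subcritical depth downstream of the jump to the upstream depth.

V₁ = q/y₁ = 3.54/0.272 = 13.0 m/s. Fr₁ = V₁/√(g·y₁) = 13.0/√(9.81×0.272) = 7.97.
By Bélanger, y₂/y₁ = ½[√(1 + 8Fr₁²) − 1] = ½[√508.8 − 1] = 10.8.

y₂/y₁ = 10.8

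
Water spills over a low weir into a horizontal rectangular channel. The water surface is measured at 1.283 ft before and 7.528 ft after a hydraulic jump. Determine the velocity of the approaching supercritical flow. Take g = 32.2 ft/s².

For a rectangular channel the momentum equation gives q² = ½·g·y₁·y₂·(y₁ + y₂) = ½×32.2×1.283×7.528×8.811 = 1370.
q = √1370 = 37.02 ft²/s.
V₁ = q/y₁ = 37.02/1.283 = 28.85 ft/s.

V₁ = 28.85 ft/s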